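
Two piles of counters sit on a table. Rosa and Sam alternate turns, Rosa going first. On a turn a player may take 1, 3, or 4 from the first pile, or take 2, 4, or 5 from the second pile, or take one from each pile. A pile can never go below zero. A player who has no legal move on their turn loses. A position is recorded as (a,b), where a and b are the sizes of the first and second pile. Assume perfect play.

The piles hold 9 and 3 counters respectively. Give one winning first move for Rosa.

Move to (8,3).

Work bottom-up. With no move the player to move loses. Otherwise the position is W if at least one move leads to an L position for the opponent, and L if every move leads to a W.
No move ever increases a pile, so every position that can arise here has a ≤ 9 and b ≤ 3; it is enough to label the cells with 0 ≤ a ≤ 9 and 0 ≤ b ≤ 3.
Every move lowers a or b (never raises either), so fill the grid row by row in increasing a, and left to right within a row: each cell's successors are then already labelled.
      b=0  b=1  b=2  b=3
a=0:    L    L    W    W
a=1:    W    W    W    L
a=2:    L    L    W    W
a=3:    W    W    W    L
a=4:    W    W    L    W
a=5:    W    W    W    W
a=6:    W    W    L    W
a=7:    L    L    W    W
a=8:    W    W    W    L
a=9:    L    L    W    W
Cells with no legal move (terminal, hence L): (0,0), (0,1).
The remaining L cells, each justified by listing all of its moves:
(1,3): moves to (0,3)(W), (1,1)(W), (0,2)(W); every one is W ⇒ L
(2,0): the only move is to (1,0)(W), a W ⇒ L
(2,1): moves to (1,1)(W), (1,0)(W); every one is W ⇒ L
(3,3): moves to (2,3)(W), (0,3)(W), (3,1)(W), (2,2)(W); every one is W ⇒ L
(4,2): moves to (3,2)(W), (1,2)(W), (0,2)(W), (4,0)(W), (3,1)(W); every one is W ⇒ L
(6,2): moves to (5,2)(W), (3,2)(W), (2,2)(W), (6,0)(W), (5,1)(W); every one is W ⇒ L
(7,0): moves to (6,0)(W), (4,0)(W), (3,0)(W); every one is W ⇒ L
(7,1): moves to (6,1)(W), (4,1)(W), (3,1)(W), (6,0)(W); every one is W ⇒ L
(8,3): moves to (7,3)(W), (5,3)(W), (4,3)(W), (8,1)(W), (7,2)(W); every one is W ⇒ L
(9,0): moves to (8,0)(W), (6,0)(W), (5,0)(W); every one is W ⇒ L
(9,1): moves to (8,1)(W), (6,1)(W), (5,1)(W), (8,0)(W); every one is W ⇒ L
Every other cell has at least one move into one of the L cells above, so it is W.
From (9,3), the L positions reachable in one move are: (8,3), (9,1). Any move reaching one of these is winning.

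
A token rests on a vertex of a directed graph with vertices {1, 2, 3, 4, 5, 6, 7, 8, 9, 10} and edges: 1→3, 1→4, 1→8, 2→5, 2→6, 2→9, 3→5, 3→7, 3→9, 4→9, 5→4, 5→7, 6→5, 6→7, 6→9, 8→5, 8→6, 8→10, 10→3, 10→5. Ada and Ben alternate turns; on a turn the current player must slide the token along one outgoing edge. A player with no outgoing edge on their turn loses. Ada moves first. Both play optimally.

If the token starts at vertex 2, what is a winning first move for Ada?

Move to 9.

Build the W/L table. Terminal = L. A non-terminal position is W if it has a move to some L; otherwise it is L.
Every edge goes from a vertex to one that appears earlier in the order 7, 9, 4, 5, 6, 2, 3, 10, 8, 1, so processing vertices in that order labels each vertex after all of its successors.
7: no outgoing edge → L
9: no outgoing edge → L
4: W (go to 9, an L position)
5: W (go to 7, an L position)
6: W (go to 9, an L position)
2: W (go to 9, an L position)
3: W (go to 9, an L position)
10: L (options 3(W), 5(W) are all W)
8: W (go to 10, an L position)
1: L (options 8(W), 3(W), 4(W) are all W)
From 2, the L positions reachable in one move are: 9.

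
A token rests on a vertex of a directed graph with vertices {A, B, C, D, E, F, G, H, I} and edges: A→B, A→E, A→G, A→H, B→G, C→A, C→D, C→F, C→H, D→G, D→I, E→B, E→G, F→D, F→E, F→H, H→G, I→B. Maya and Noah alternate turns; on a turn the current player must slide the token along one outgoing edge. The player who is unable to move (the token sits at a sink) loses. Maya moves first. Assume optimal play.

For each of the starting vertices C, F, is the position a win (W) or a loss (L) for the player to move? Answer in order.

Use the standard recursion: the mover loses at a terminal position; elsewhere, the mover wins exactly when some move hands the opponent an L position.
Every edge goes from a vertex to one that appears earlier in the order G, B, H, E, A, I, D, F, C, so processing vertices in that order labels each vertex after all of its successors.
G: no outgoing edge → L
B: W (go to G, an L position)
H: W (go to G, an L position)
E: W (go to G, an L position)
A: W (go to G, an L position)
I: L (sole option B(W) is W)
D: W (go to I, an L position)
F: L (options D(W), E(W), H(W) are all W)
C: W (go to F, an L position)

C: W, F: L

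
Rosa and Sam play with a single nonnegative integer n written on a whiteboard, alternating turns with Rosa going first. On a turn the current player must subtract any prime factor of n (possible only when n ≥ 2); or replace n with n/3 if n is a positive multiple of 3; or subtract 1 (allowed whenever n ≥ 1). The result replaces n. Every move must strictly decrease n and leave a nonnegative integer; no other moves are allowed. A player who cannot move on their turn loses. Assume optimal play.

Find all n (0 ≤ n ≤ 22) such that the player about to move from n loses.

Classify positions by backward induction: terminal positions (no move available) are L. From any other position, the mover wins iff some move reaches an L.
n=0: no move → L
n=1: reaches L-position 0 → W
n=2: reaches L-position 0 → W
n=3: reaches L-position 0 → W
n=4: only reaches 2(W), 3(W), all W → L
n=5: reaches L-position 0 → W
n=6: reaches L-position 4 → W
n=7: reaches L-position 0 → W
n=8: only reaches 6(W), 7(W), all W → L
n=9: reaches L-position 8 → W
n=10: reaches L-position 8 → W
n=11: reaches L-position 0 → W
n=12: reaches L-position 4 → W
n=13: reaches L-position 0 → W
n=14: only reaches 7(W), 12(W), 13(W), all W → L
n=15: reaches L-position 14 → W
n=16: reaches L-position 14 → W
n=17: reaches L-position 0 → W
n=18: only reaches 6(W), 15(W), 16(W), 17(W), all W → L
n=19: reaches L-position 0 → W
n=20: reaches L-position 18 → W
n=21: reaches L-position 14 → W
n=22: only reaches 11(W), 20(W), 21(W), all W → L
Reading off the rows marked L gives the requested list; there are 6 such values of n.

0, 4, 8, 14, 18, 22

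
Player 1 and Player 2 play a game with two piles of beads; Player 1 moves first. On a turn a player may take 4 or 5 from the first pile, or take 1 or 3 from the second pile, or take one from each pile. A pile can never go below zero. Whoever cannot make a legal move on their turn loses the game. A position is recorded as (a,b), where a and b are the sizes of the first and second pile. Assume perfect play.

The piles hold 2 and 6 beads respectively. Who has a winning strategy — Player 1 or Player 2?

Player 2 wins.

Classify positions by backward induction: terminal positions (no move available) are L. From any other position, the mover wins iff some move reaches an L.
No move ever increases a pile, so every position that can arise here has a ≤ 2 and b ≤ 6; it is enough to label the cells with 0 ≤ a ≤ 2 and 0 ≤ b ≤ 6.
Every move lowers a or b (never raises either), so fill the grid row by row in increasing a, and left to right within a row: each cell's successors are then already labelled.
      b=0  b=1  b=2  b=3  b=4  b=5  b=6
a=0:    L    W    L    W    L    W    L
a=1:    L    W    L    W    L    W    L
a=2:    L    W    L    W    L    W    L
Cells with no legal move (terminal, hence L): (0,0), (1,0), (2,0).
The remaining L cells, each justified by listing all of its moves:
(0,2): only reaches (0,1)(W), which is W → L
(0,4): only reaches (0,3)(W), (0,1)(W), all W → L
(0,6): only reaches (0,5)(W), (0,3)(W), all W → L
(1,2): only reaches (1,1)(W), (0,1)(W), all W → L
(1,4): only reaches (1,3)(W), (1,1)(W), (0,3)(W), all W → L
(1,6): only reaches (1,5)(W), (1,3)(W), (0,5)(W), all W → L
(2,2): only reaches (2,1)(W), (1,1)(W), all W → L
(2,4): only reaches (2,3)(W), (2,1)(W), (1,3)(W), all W → L
(2,6): only reaches (2,5)(W), (2,3)(W), (1,5)(W), all W → L
Every other cell has at least one move into one of the L cells above, so it is W.
The starting position (2,6) is L: whatever Player 1 does, the opponent receives a W position.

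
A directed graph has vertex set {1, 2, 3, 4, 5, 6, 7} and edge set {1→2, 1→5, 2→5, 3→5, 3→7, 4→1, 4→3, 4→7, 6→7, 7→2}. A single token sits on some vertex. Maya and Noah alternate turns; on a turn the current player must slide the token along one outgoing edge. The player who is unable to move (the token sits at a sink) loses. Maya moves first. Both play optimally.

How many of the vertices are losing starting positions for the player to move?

2

Positions with no move are L. A position that does have a move is losing for the player to move precisely when every available move leads to a winning position for the opponent. Fill in the labels:
Every edge goes from a vertex to one that appears earlier in the order 5, 2, 7, 3, 6, 1, 4, so processing vertices in that order labels each vertex after all of its successors.
5: no outgoing edge → L
2: W (go to 5, an L position)
7: L (sole option 2(W) is W)
3: W (go to 7, an L position)
6: W (go to 7, an L position)
1: W (go to 5, an L position)
4: W (go to 7, an L position)
The L vertices are 5, 7; that is 2 in all.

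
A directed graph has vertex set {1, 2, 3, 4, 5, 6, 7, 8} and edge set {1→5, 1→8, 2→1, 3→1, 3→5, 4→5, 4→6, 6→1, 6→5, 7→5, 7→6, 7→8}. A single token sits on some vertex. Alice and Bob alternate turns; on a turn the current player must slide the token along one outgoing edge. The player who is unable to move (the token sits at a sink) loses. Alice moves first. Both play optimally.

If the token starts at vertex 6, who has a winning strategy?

Alice wins.

Use the standard recursion: the mover loses at a terminal position; elsewhere, the mover wins exactly when some move hands the opponent an L position.
Every edge goes from a vertex to one that appears earlier in the order 8, 5, 1, 2, 6, 4, 3, 7, so processing vertices in that order labels each vertex after all of its successors.
8: no outgoing edge → L
5: no outgoing edge → L
1: W (go to 5, an L position)
2: L (sole option 1(W) is W)
6: W (go to 5, an L position)
4: W (go to 5, an L position)
3: W (go to 5, an L position)
7: W (go to 5, an L position)
From 6 Alice can move to 5, reaching an L position.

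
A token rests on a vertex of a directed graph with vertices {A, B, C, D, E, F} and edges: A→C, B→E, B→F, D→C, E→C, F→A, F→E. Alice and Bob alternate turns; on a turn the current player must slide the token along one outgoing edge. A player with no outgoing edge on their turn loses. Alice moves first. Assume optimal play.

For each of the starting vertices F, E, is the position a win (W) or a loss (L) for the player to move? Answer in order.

Build the W/L table. Terminal = L. A non-terminal position is W if it has a move to some L; otherwise it is L.
Every edge goes from a vertex to one that appears earlier in the order C, E, D, A, F, B, so processing vertices in that order labels each vertex after all of its successors.
C: no outgoing edge → L
E: reaches L-position C → W
D: reaches L-position C → W
A: reaches L-position C → W
F: only reaches A(W), E(W), all W → L
B: reaches L-position F → W

F: L, E: W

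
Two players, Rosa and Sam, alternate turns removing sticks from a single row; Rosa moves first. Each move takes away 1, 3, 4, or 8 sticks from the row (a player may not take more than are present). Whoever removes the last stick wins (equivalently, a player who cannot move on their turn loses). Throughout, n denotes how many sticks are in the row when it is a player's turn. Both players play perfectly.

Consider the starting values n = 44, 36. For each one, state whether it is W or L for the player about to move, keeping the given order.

44: L, 36: W

Work bottom-up. With no move the player to move loses. Otherwise the position is W if at least one move leads to an L position for the opponent, and L if every move leads to a W.
n=0: no move → L
n=1: reaches L-position 0 → W
n=2: only reaches 1(W), which is W → L
n=3: reaches L-position 2 → W
n=4: reaches L-position 0 → W
n=5: reaches L-position 2 → W
n=6: reaches L-position 2 → W
n=7: only reaches 6(W), 4(W), 3(W), all W → L
n=8: reaches L-position 7 → W
n=9: only reaches 8(W), 6(W), 5(W), 1(W), all W → L
n=10: reaches L-position 9 → W
n=11: reaches L-position 7 → W
n=12: reaches L-position 9 → W
n=13: reaches L-position 9 → W
n=14: only reaches 13(W), 11(W), 10(W), 6(W), all W → L
n=15: reaches L-position 14 → W
n=16: only reaches 15(W), 13(W), 12(W), 8(W), all W → L
n=17: reaches L-position 16 → W
n=18: reaches L-position 14 → W
n=19: reaches L-position 16 → W
n=20: reaches L-position 16 → W
n=21: only reaches 20(W), 18(W), 17(W), 13(W), all W → L
n=22: reaches L-position 21 → W
n=23: only reaches 22(W), 20(W), 19(W), 15(W), all W → L
n=24: reaches L-position 23 → W
n=25: reaches L-position 21 → W
n=26: reaches L-position 23 → W
n=27: reaches L-position 23 → W
n=28: only reaches 27(W), 25(W), 24(W), 20(W), all W → L
n=29: reaches L-position 28 → W
n=30: only reaches 29(W), 27(W), 26(W), 22(W), all W → L
n=31: reaches L-position 30 → W
n=32: reaches L-position 28 → W
n=33: reaches L-position 30 → W
n=34: reaches L-position 30 → W
n=35: only reaches 34(W), 32(W), 31(W), 27(W), all W → L
n=36: reaches L-position 35 → W
n=37: only reaches 36(W), 34(W), 33(W), 29(W), all W → L
n=38: reaches L-position 37 → W
n=39: reaches L-position 35 → W
n=40: reaches L-position 37 → W
n=41: reaches L-position 37 → W
n=42: only reaches 41(W), 39(W), 38(W), 34(W), all W → L
n=43: reaches L-position 42 → W
n=44: only reaches 43(W), 41(W), 40(W), 36(W), all W → L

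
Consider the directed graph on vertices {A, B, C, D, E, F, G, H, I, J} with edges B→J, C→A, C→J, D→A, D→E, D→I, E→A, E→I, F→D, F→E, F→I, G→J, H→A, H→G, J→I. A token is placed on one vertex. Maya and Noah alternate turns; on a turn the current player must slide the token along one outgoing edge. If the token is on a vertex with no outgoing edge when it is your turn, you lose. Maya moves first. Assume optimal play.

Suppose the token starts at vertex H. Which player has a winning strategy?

Label each position W (a win for the player to move) or L (a loss). A position with no legal move is L; any other position is W exactly when some move reaches an L, and L when every move reaches a W.
Every edge goes from a vertex to one that appears earlier in the order A, I, J, E, G, D, F, H, B, C, so processing vertices in that order labels each vertex after all of its successors.
A: no outgoing edge → L
I: no outgoing edge → L
J: W (go to I, an L position)
E: W (go to I, an L position)
G: L (sole option J(W) is W)
D: W (go to I, an L position)
F: W (go to I, an L position)
H: W (go to G, an L position)
B: L (sole option J(W) is W)
C: W (go to A, an L position)
The starting position H is W: Maya should move to G, handing over an L position.

Maya wins.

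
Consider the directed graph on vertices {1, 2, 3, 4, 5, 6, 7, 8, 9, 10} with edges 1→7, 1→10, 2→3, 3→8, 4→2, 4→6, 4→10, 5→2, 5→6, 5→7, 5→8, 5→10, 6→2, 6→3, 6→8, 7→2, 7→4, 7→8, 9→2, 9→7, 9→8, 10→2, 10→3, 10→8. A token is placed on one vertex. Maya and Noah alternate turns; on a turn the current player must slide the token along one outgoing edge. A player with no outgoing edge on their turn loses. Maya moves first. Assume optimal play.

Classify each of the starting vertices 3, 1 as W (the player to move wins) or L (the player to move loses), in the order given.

Positions with no move are L. A position that does have a move is losing for the player to move precisely when every available move leads to a winning position for the opponent. Fill in the labels:
Every edge goes from a vertex to one that appears earlier in the order 8, 3, 2, 10, 6, 4, 7, 5, 9, 1, so processing vertices in that order labels each vertex after all of its successors.
8: no outgoing edge → L
3: reaches L-position 8 → W
2: only reaches 3(W), which is W → L
10: reaches L-position 2 → W
6: reaches L-position 2 → W
4: reaches L-position 2 → W
7: reaches L-position 2 → W
5: reaches L-position 2 → W
9: reaches L-position 2 → W
1: only reaches 7(W), 10(W), all W → L

3: W, 1: L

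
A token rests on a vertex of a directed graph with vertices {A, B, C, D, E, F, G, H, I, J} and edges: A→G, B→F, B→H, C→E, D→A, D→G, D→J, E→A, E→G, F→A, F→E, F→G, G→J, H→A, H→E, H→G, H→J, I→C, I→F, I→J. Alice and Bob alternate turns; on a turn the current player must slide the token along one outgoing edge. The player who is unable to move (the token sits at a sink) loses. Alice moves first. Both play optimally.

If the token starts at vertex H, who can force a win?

Build the W/L table. Terminal = L. A non-terminal position is W if it has a move to some L; otherwise it is L.
Every edge goes from a vertex to one that appears earlier in the order J, G, A, D, E, F, H, B, C, I, so processing vertices in that order labels each vertex after all of its successors.
J: no outgoing edge → L
G: →J(L), so W
A: →G(W) only, which is W, so L
D: →A(L), so W
E: →A(L), so W
F: →A(L), so W
H: →A(L), so W
B: →H(W), F(W) — all W, so L
C: →E(W) only, which is W, so L
I: →C(L), so W
The starting position H is W: Alice should move to A, handing over an L position.

Alice wins.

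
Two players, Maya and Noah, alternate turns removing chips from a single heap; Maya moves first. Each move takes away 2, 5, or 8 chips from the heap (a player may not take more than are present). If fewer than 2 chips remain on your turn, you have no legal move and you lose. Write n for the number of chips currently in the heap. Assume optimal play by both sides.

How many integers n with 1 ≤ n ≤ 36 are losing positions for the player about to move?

Work bottom-up. With no move the player to move loses. Otherwise the position is W if at least one move leads to an L position for the opponent, and L if every move leads to a W.
n=0: no move → L
n=1: no move → L
n=2: can move to 0, which is L ⇒ W
n=3: can move to 1, which is L ⇒ W
n=4: the only move is to 2(W), a W ⇒ L
n=5: can move to 0, which is L ⇒ W
n=6: can move to 4, which is L ⇒ W
n=7: moves to 5(W), 2(W); every one is W ⇒ L
n=8: can move to 0, which is L ⇒ W
n=9: can move to 7, which is L ⇒ W
n=10: moves to 8(W), 5(W), 2(W); every one is W ⇒ L
n=11: moves to 9(W), 6(W), 3(W); every one is W ⇒ L
n=12: can move to 10, which is L ⇒ W
n=13: can move to 11, which is L ⇒ W
n=14: moves to 12(W), 9(W), 6(W); every one is W ⇒ L
n=15: can move to 10, which is L ⇒ W
n=16: can move to 14, which is L ⇒ W
n=17: moves to 15(W), 12(W), 9(W); every one is W ⇒ L
n=18: can move to 10, which is L ⇒ W
n=19: can move to 17, which is L ⇒ W
n=20: moves to 18(W), 15(W), 12(W); every one is W ⇒ L
n=21: moves to 19(W), 16(W), 13(W); every one is W ⇒ L
n=22: can move to 20, which is L ⇒ W
n=23: can move to 21, which is L ⇒ W
n=24: moves to 22(W), 19(W), 16(W); every one is W ⇒ L
n=25: can move to 20, which is L ⇒ W
n=26: can move to 24, which is L ⇒ W
n=27: moves to 25(W), 22(W), 19(W); every one is W ⇒ L
n=28: can move to 20, which is L ⇒ W
n=29: can move to 27, which is L ⇒ W
n=30: moves to 28(W), 25(W), 22(W); every one is W ⇒ L
n=31: moves to 29(W), 26(W), 23(W); every one is W ⇒ L
n=32: can move to 30, which is L ⇒ W
n=33: can move to 31, which is L ⇒ W
n=34: moves to 32(W), 29(W), 26(W); every one is W ⇒ L
n=35: can move to 30, which is L ⇒ W
n=36: can move to 34, which is L ⇒ W
L entries with 1 ≤ n ≤ 36 (n=0 is outside the asked range and is not counted): n = 1, 4, 7, 10, 11, 14, 17, 20, 21, 24, 27, 30, 31, 34; that makes 14.

14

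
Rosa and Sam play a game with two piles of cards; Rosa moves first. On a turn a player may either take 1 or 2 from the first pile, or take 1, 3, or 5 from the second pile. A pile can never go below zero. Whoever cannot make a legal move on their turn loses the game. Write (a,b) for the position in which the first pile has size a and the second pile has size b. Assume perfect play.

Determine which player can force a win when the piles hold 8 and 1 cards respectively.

Rosa wins.

Label each position W (a win for the player to move) or L (a loss). A position with no legal move is L; any other position is W exactly when some move reaches an L, and L when every move reaches a W.
No move ever increases a pile, so every position that can arise here has a ≤ 8 and b ≤ 1; it is enough to label the cells with 0 ≤ a ≤ 8 and 0 ≤ b ≤ 1.
Every move lowers a or b (never raises either), so fill the grid row by row in increasing a, and left to right within a row: each cell's successors are then already labelled.
      b=0  b=1
a=0:    L    W
a=1:    W    L
a=2:    W    W
a=3:    L    W
a=4:    W    L
a=5:    W    W
a=6:    L    W
a=7:    W    L
a=8:    W    W
Cells with no legal move (terminal, hence L): (0,0).
The remaining L cells, each justified by listing all of its moves:
(1,1): moves to (0,1)(W), (1,0)(W); every one is W ⇒ L
(3,0): moves to (2,0)(W), (1,0)(W); every one is W ⇒ L
(4,1): moves to (3,1)(W), (2,1)(W), (4,0)(W); every one is W ⇒ L
(6,0): moves to (5,0)(W), (4,0)(W); every one is W ⇒ L
(7,1): moves to (6,1)(W), (5,1)(W), (7,0)(W); every one is W ⇒ L
Every other cell has at least one move into one of the L cells above, so it is W.
From (8,1) Rosa can move to (7,1), reaching an L position.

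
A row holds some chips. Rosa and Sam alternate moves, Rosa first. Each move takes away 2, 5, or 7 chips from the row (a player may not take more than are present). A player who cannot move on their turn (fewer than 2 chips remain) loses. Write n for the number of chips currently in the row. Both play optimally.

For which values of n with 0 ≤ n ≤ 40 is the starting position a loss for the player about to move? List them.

0, 1, 4, 10, 13, 14, 22, 23, 26, 32, 35, 36

Label each position W (a win for the player to move) or L (a loss). A position with no legal move is L; any other position is W exactly when some move reaches an L, and L when every move reaches a W.
n=0: no move → L
n=1: no move → L
n=2: reaches L-position 0 → W
n=3: reaches L-position 1 → W
n=4: only reaches 2(W), which is W → L
n=5: reaches L-position 0 → W
n=6: reaches L-position 4 → W
n=7: reaches L-position 0 → W
n=8: reaches L-position 1 → W
n=9: reaches L-position 4 → W
n=10: only reaches 8(W), 5(W), 3(W), all W → L
n=11: reaches L-position 4 → W
n=12: reaches L-position 10 → W
n=13: only reaches 11(W), 8(W), 6(W), all W → L
n=14: only reaches 12(W), 9(W), 7(W), all W → L
n=15: reaches L-position 13 → W
n=16: reaches L-position 14 → W
n=17: reaches L-position 10 → W
n=18: reaches L-position 13 → W
n=19: reaches L-position 14 → W
n=20: reaches L-position 13 → W
n=21: reaches L-position 14 → W
n=22: only reaches 20(W), 17(W), 15(W), all W → L
n=23: only reaches 21(W), 18(W), 16(W), all W → L
n=24: reaches L-position 22 → W
n=25: reaches L-position 23 → W
n=26: only reaches 24(W), 21(W), 19(W), all W → L
n=27: reaches L-position 22 → W
n=28: reaches L-position 26 → W
n=29: reaches L-position 22 → W
n=30: reaches L-position 23 → W
n=31: reaches L-position 26 → W
n=32: only reaches 30(W), 27(W), 25(W), all W → L
n=33: reaches L-position 26 → W
n=34: reaches L-position 32 → W
n=35: only reaches 33(W), 30(W), 28(W), all W → L
n=36: only reaches 34(W), 31(W), 29(W), all W → L
n=37: reaches L-position 35 → W
n=38: reaches L-position 36 → W
n=39: reaches L-position 32 → W
n=40: reaches L-position 35 → W
The losing starting values of n are exactly the entries labelled L in this table (12 of them).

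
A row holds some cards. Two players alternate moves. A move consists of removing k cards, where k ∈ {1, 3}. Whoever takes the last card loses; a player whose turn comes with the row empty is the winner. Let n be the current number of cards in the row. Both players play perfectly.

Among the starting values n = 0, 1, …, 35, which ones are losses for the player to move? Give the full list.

Label each position W (a win for the player to move) or L (a loss). A position with no legal move is W; any other position is W exactly when some move reaches an L, and L when every move reaches a W.
n=0: no move; the opponent has just taken the last card and therefore loses → W
n=1: only reaches 0(W), which is W → L
n=2: reaches L-position 1 → W
n=3: only reaches 2(W), 0(W), all W → L
n=4: reaches L-position 3 → W
n=5: only reaches 4(W), 2(W), all W → L
n=6: reaches L-position 5 → W
n=7: only reaches 6(W), 4(W), all W → L
n=8: reaches L-position 7 → W
n=9: only reaches 8(W), 6(W), all W → L
n=10: reaches L-position 9 → W
n=11: only reaches 10(W), 8(W), all W → L
n=12: reaches L-position 11 → W
n=13: only reaches 12(W), 10(W), all W → L
n=14: reaches L-position 13 → W
n=15: only reaches 14(W), 12(W), all W → L
n=16: reaches L-position 15 → W
n=17: only reaches 16(W), 14(W), all W → L
n=18: reaches L-position 17 → W
n=19: only reaches 18(W), 16(W), all W → L
n=20: reaches L-position 19 → W
n=21: only reaches 20(W), 18(W), all W → L
n=22: reaches L-position 21 → W
n=23: only reaches 22(W), 20(W), all W → L
n=24: reaches L-position 23 → W
n=25: only reaches 24(W), 22(W), all W → L
n=26: reaches L-position 25 → W
n=27: only reaches 26(W), 24(W), all W → L
n=28: reaches L-position 27 → W
n=29: only reaches 28(W), 26(W), all W → L
n=30: reaches L-position 29 → W
n=31: only reaches 30(W), 28(W), all W → L
n=32: reaches L-position 31 → W
n=33: only reaches 32(W), 30(W), all W → L
n=34: reaches L-position 33 → W
n=35: only reaches 34(W), 32(W), all W → L
Reading off the rows marked L gives the requested list; there are 18 such values of n.

1, 3, 5, 7, 9, 11, 13, 15, 17, 19, 21, 23, 25, 27, 29, 31, 33, 35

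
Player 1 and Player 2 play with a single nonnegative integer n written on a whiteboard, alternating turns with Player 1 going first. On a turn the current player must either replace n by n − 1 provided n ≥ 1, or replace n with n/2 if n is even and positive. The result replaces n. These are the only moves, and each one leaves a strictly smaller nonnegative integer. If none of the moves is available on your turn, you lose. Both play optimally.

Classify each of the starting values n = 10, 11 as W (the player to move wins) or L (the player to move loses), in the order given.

10: W, 11: L

Build the W/L table. Terminal = L. A non-terminal position is W if it has a move to some L; otherwise it is L.
n=0: no move → L
n=1: reaches L-position 0 → W
n=2: only reaches 1(W), which is W → L
n=3: reaches L-position 2 → W
n=4: reaches L-position 2 → W
n=5: only reaches 4(W), which is W → L
n=6: reaches L-position 5 → W
n=7: only reaches 6(W), which is W → L
n=8: reaches L-position 7 → W
n=9: only reaches 8(W), which is W → L
n=10: reaches L-position 5 → W
n=11: only reaches 10(W), which is W → L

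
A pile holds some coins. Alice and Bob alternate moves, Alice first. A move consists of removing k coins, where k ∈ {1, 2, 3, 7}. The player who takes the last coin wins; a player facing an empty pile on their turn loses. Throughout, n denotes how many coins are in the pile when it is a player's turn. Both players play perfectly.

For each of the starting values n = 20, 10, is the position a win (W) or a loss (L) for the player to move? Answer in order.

Compute win/loss labels from the base case upward. A position with no move is L. Any other position is W if it can reach an L in one move, else L.
n=0: no move → L
n=1: can move to 0, which is L ⇒ W
n=2: can move to 0, which is L ⇒ W
n=3: can move to 0, which is L ⇒ W
n=4: moves to 3(W), 2(W), 1(W); every one is W ⇒ L
n=5: can move to 4, which is L ⇒ W
n=6: can move to 4, which is L ⇒ W
n=7: can move to 4, which is L ⇒ W
n=8: moves to 7(W), 6(W), 5(W), 1(W); every one is W ⇒ L
n=9: can move to 8, which is L ⇒ W
n=10: can move to 8, which is L ⇒ W
n=11: can move to 8, which is L ⇒ W
n=12: moves to 11(W), 10(W), 9(W), 5(W); every one is W ⇒ L
n=13: can move to 12, which is L ⇒ W
n=14: can move to 12, which is L ⇒ W
n=15: can move to 12, which is L ⇒ W
n=16: moves to 15(W), 14(W), 13(W), 9(W); every one is W ⇒ L
n=17: can move to 16, which is L ⇒ W
n=18: can move to 16, which is L ⇒ W
n=19: can move to 16, which is L ⇒ W
n=20: moves to 19(W), 18(W), 17(W), 13(W); every one is W ⇒ L

20: L, 10: W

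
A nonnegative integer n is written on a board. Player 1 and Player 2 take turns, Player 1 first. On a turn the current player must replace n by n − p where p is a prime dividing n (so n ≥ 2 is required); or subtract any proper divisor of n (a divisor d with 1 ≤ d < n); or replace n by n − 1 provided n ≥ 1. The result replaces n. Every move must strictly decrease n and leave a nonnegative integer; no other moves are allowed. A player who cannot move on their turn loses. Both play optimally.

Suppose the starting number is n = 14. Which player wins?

Positions with no move are L. A position that does have a move is losing for the player to move precisely when every available move leads to a winning position for the opponent. Fill in the labels:
n=0: no move → L
n=1: W (go to 0, an L position)
n=2: W (go to 0, an L position)
n=3: W (go to 0, an L position)
n=4: L (options 2(W), 3(W) are all W)
n=5: W (go to 0, an L position)
n=6: W (go to 4, an L position)
n=7: W (go to 0, an L position)
n=8: W (go to 4, an L position)
n=9: L (options 6(W), 8(W) are all W)
n=10: W (go to 9, an L position)
n=11: W (go to 0, an L position)
n=12: W (go to 9, an L position)
n=13: W (go to 0, an L position)
n=14: L (options 7(W), 12(W), 13(W) are all W)
Every move from 14 reaches a W position, so the mover loses.

Player 2 wins.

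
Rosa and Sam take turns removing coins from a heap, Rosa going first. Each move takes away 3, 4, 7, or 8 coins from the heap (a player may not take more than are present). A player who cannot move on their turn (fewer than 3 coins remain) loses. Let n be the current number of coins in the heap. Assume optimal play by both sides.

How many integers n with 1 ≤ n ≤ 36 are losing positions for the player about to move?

11

Compute win/loss labels from the base case upward. A position with no move is L. Any other position is W if it can reach an L in one move, else L.
n=0: no move → L
n=1: no move → L
n=2: no move → L
n=3: →0(L), so W
n=4: →1(L), so W
n=5: →2(L), so W
n=6: →2(L), so W
n=7: →0(L), so W
n=8: →1(L), so W
n=9: →2(L), so W
n=10: →2(L), so W
n=11: →8(W), 7(W), 4(W), 3(W) — all W, so L
n=12: →9(W), 8(W), 5(W), 4(W) — all W, so L
n=13: →10(W), 9(W), 6(W), 5(W) — all W, so L
n=14: →11(L), so W
n=15: →12(L), so W
n=16: →13(L), so W
n=17: →13(L), so W
n=18: →11(L), so W
n=19: →12(L), so W
n=20: →13(L), so W
n=21: →13(L), so W
n=22: →19(W), 18(W), 15(W), 14(W) — all W, so L
n=23: →20(W), 19(W), 16(W), 15(W) — all W, so L
n=24: →21(W), 20(W), 17(W), 16(W) — all W, so L
n=25: →22(L), so W
n=26: →23(L), so W
n=27: →24(L), so W
n=28: →24(L), so W
n=29: →22(L), so W
n=30: →23(L), so W
n=31: →24(L), so W
n=32: →24(L), so W
n=33: →30(W), 29(W), 26(W), 25(W) — all W, so L
n=34: →31(W), 30(W), 27(W), 26(W) — all W, so L
n=35: →32(W), 31(W), 28(W), 27(W) — all W, so L
n=36: →33(L), so W
L entries with 1 ≤ n ≤ 36 (n=0 is outside the asked range and is not counted): n = 1, 2, 11, 12, 13, 22, 23, 24, 33, 34, 35; that makes 11.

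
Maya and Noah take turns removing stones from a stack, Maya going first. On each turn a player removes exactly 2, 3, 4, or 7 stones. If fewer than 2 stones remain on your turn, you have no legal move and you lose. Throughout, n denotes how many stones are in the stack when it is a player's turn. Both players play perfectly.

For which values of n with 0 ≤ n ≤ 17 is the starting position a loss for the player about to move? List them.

0, 1, 6, 11, 12, 17

Compute win/loss labels from the base case upward. A position with no move is L. Any other position is W if it can reach an L in one move, else L.
n=0: no move → L
n=1: no move → L
n=2: reaches L-position 0 → W
n=3: reaches L-position 1 → W
n=4: reaches L-position 1 → W
n=5: reaches L-position 1 → W
n=6: only reaches 4(W), 3(W), 2(W), all W → L
n=7: reaches L-position 0 → W
n=8: reaches L-position 6 → W
n=9: reaches L-position 6 → W
n=10: reaches L-position 6 → W
n=11: only reaches 9(W), 8(W), 7(W), 4(W), all W → L
n=12: only reaches 10(W), 9(W), 8(W), 5(W), all W → L
n=13: reaches L-position 11 → W
n=14: reaches L-position 12 → W
n=15: reaches L-position 12 → W
n=16: reaches L-position 12 → W
n=17: only reaches 15(W), 14(W), 13(W), 10(W), all W → L
The losing starting values of n are exactly the entries labelled L in this table (6 of them).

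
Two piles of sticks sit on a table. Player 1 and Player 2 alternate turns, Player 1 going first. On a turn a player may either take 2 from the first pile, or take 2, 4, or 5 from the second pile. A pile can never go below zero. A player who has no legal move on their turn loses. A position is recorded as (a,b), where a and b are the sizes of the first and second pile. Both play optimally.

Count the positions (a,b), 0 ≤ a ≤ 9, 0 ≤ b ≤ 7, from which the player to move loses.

Compute win/loss labels from the base case upward. A position with no move is L. Any other position is W if it can reach an L in one move, else L.
Every move lowers a or b (never raises either), so fill the grid row by row in increasing a, and left to right within a row: each cell's successors are then already labelled.
      b=0  b=1  b=2  b=3  b=4  b=5  b=6  b=7
a=0:    L    L    W    W    W    W    W    L
a=1:    L    L    W    W    W    W    W    L
a=2:    W    W    L    L    W    W    W    W
a=3:    W    W    L    L    W    W    W    W
a=4:    L    L    W    W    W    W    W    L
a=5:    L    L    W    W    W    W    W    L
a=6:    W    W    L    L    W    W    W    W
a=7:    W    W    L    L    W    W    W    W
a=8:    L    L    W    W    W    W    W    L
a=9:    L    L    W    W    W    W    W    L
Cells with no legal move (terminal, hence L): (0,0), (0,1), (1,0), (1,1).
The remaining L cells, each justified by listing all of its moves:
(0,7): L (options (0,5)(W), (0,3)(W), (0,2)(W) are all W)
(1,7): L (options (1,5)(W), (1,3)(W), (1,2)(W) are all W)
(2,2): L (options (0,2)(W), (2,0)(W) are all W)
(2,3): L (options (0,3)(W), (2,1)(W) are all W)
(3,2): L (options (1,2)(W), (3,0)(W) are all W)
(3,3): L (options (1,3)(W), (3,1)(W) are all W)
(4,0): L (sole option (2,0)(W) is W)
(4,1): L (sole option (2,1)(W) is W)
(4,7): L (options (2,7)(W), (4,5)(W), (4,3)(W), (4,2)(W) are all W)
(5,0): L (sole option (3,0)(W) is W)
(5,1): L (sole option (3,1)(W) is W)
(5,7): L (options (3,7)(W), (5,5)(W), (5,3)(W), (5,2)(W) are all W)
(6,2): L (options (4,2)(W), (6,0)(W) are all W)
(6,3): L (options (4,3)(W), (6,1)(W) are all W)
(7,2): L (options (5,2)(W), (7,0)(W) are all W)
(7,3): L (options (5,3)(W), (7,1)(W) are all W)
(8,0): L (sole option (6,0)(W) is W)
(8,1): L (sole option (6,1)(W) is W)
(8,7): L (options (6,7)(W), (8,5)(W), (8,3)(W), (8,2)(W) are all W)
(9,0): L (sole option (7,0)(W) is W)
(9,1): L (sole option (7,1)(W) is W)
(9,7): L (options (7,7)(W), (9,5)(W), (9,3)(W), (9,2)(W) are all W)
Every other cell has at least one move into one of the L cells above, so it is W.
L cells per row: a=0: 3, a=1: 3, a=2: 2, a=3: 2, a=4: 3, a=5: 3, a=6: 2, a=7: 2, a=8: 3, a=9: 3; total 26.

26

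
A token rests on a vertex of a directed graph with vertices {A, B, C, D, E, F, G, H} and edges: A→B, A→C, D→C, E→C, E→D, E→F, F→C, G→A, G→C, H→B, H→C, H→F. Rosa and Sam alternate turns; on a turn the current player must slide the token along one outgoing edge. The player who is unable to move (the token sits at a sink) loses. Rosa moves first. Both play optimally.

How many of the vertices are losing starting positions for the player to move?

2

Label each position W (a win for the player to move) or L (a loss). A position with no legal move is L; any other position is W exactly when some move reaches an L, and L when every move reaches a W.
Every edge goes from a vertex to one that appears earlier in the order C, B, A, D, G, F, H, E, so processing vertices in that order labels each vertex after all of its successors.
C: no outgoing edge → L
B: no outgoing edge → L
A: →B(L), so W
D: →C(L), so W
G: →C(L), so W
F: →C(L), so W
H: →B(L), so W
E: →C(L), so W
The L vertices are B, C; that is 2 in all.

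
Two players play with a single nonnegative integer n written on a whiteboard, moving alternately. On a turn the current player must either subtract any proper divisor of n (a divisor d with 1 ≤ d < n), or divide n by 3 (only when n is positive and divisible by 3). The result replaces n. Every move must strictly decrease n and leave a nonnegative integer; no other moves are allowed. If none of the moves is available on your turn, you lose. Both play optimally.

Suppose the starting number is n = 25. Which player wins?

The second player wins.

Work bottom-up. With no move the player to move loses. Otherwise the position is W if at least one move leads to an L position for the opponent, and L if every move leads to a W.
n=0: no move → L
n=1: no move → L
n=2: →1(L), so W
n=3: →1(L), so W
n=4: →2(W), 3(W) — all W, so L
n=5: →4(L), so W
n=6: →4(L), so W
n=7: →6(W) only, which is W, so L
n=8: →4(L), so W
n=9: →3(W), 6(W), 8(W) — all W, so L
n=10: →9(L), so W
n=11: →10(W) only, which is W, so L
n=12: →4(L), so W
n=13: →12(W) only, which is W, so L
n=14: →7(L), so W
n=15: →5(W), 10(W), 12(W), 14(W) — all W, so L
n=16: →15(L), so W
n=17: →16(W) only, which is W, so L
n=18: →9(L), so W
n=19: →18(W) only, which is W, so L
n=20: →15(L), so W
n=21: →7(L), so W
n=22: →11(L), so W
n=23: →22(W) only, which is W, so L
n=24: →23(L), so W
n=25: →20(W), 24(W) — all W, so L
Every move from 25 reaches a W position, so the mover loses.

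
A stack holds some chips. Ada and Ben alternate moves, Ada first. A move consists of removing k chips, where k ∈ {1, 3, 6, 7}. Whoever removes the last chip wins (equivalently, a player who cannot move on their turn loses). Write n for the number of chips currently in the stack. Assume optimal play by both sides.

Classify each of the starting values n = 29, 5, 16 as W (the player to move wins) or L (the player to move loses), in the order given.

Build the W/L table. Terminal = L. A non-terminal position is W if it has a move to some L; otherwise it is L.
n=0: no move → L
n=1: W (go to 0, an L position)
n=2: L (sole option 1(W) is W)
n=3: W (go to 2, an L position)
n=4: L (options 3(W), 1(W) are all W)
n=5: W (go to 4, an L position)
n=6: W (go to 0, an L position)
n=7: W (go to 4, an L position)
n=8: W (go to 2, an L position)
n=9: W (go to 2, an L position)
n=10: W (go to 4, an L position)
n=11: W (go to 4, an L position)
n=12: L (options 11(W), 9(W), 6(W), 5(W) are all W)
n=13: W (go to 12, an L position)
n=14: L (options 13(W), 11(W), 8(W), 7(W) are all W)
n=15: W (go to 14, an L position)
n=16: L (options 15(W), 13(W), 10(W), 9(W) are all W)
n=17: W (go to 16, an L position)
n=18: W (go to 12, an L position)
n=19: W (go to 16, an L position)
n=20: W (go to 14, an L position)
n=21: W (go to 14, an L position)
n=22: W (go to 16, an L position)
n=23: W (go to 16, an L position)
n=24: L (options 23(W), 21(W), 18(W), 17(W) are all W)
n=25: W (go to 24, an L position)
n=26: L (options 25(W), 23(W), 20(W), 19(W) are all W)
n=27: W (go to 26, an L position)
n=28: L (options 27(W), 25(W), 22(W), 21(W) are all W)
n=29: W (go to 28, an L position)

29: W, 5: W, 16: L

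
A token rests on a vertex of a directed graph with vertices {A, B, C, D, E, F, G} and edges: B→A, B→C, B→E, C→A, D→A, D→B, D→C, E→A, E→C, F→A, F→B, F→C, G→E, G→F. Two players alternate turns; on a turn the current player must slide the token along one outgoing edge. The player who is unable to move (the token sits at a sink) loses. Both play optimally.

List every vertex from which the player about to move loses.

Use the standard recursion: the mover loses at a terminal position; elsewhere, the mover wins exactly when some move hands the opponent an L position.
Every edge goes from a vertex to one that appears earlier in the order A, C, E, B, F, G, D, so processing vertices in that order labels each vertex after all of its successors.
A: no outgoing edge → L
C: →A(L), so W
E: →A(L), so W
B: →A(L), so W
F: →A(L), so W
G: →F(W), E(W) — all W, so L
D: →A(L), so W
The losing starting vertices are exactly the entries labelled L in this table (2 of them).

A, G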